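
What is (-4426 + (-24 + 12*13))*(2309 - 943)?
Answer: -5865604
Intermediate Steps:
(-4426 + (-24 + 12*13))*(2309 - 943) = (-4426 + (-24 + 156))*1366 = (-4426 + 132)*1366 = -4294*1366 = -5865604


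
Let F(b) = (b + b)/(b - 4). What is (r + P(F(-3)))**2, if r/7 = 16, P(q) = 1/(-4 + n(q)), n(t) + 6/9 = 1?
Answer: 1510441/121 ≈ 12483.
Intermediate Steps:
F(b) = 2*b/(-4 + b) (F(b) = (2*b)/(-4 + b) = 2*b/(-4 + b))
n(t) = 1/3 (n(t) = -2/3 + 1 = 1/3)
P(q) = -3/11 (P(q) = 1/(-4 + 1/3) = 1/(-11/3) = -3/11)
r = 112 (r = 7*16 = 112)
(r + P(F(-3)))**2 = (112 - 3/11)**2 = (1229/11)**2 = 1510441/121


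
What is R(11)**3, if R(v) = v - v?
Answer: 0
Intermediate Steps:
R(v) = 0
R(11)**3 = 0**3 = 0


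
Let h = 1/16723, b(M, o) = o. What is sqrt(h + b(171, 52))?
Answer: sqrt(14542270631)/16723 ≈ 7.2111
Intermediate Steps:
h = 1/16723 ≈ 5.9798e-5
sqrt(h + b(171, 52)) = sqrt(1/16723 + 52) = sqrt(869597/16723) = sqrt(14542270631)/16723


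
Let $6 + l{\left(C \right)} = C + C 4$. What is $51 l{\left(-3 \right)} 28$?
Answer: $-29988$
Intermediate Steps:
$l{\left(C \right)} = -6 + 5 C$ ($l{\left(C \right)} = -6 + \left(C + C 4\right) = -6 + \left(C + 4 C\right) = -6 + 5 C$)
$51 l{\left(-3 \right)} 28 = 51 \left(-6 + 5 \left(-3\right)\right) 28 = 51 \left(-6 - 15\right) 28 = 51 \left(-21\right) 28 = \left(-1071\right) 28 = -29988$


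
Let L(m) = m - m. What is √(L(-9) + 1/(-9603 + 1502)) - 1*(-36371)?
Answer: 36371 + I*√8101/8101 ≈ 36371.0 + 0.01111*I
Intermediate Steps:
L(m) = 0
√(L(-9) + 1/(-9603 + 1502)) - 1*(-36371) = √(0 + 1/(-9603 + 1502)) - 1*(-36371) = √(0 + 1/(-8101)) + 36371 = √(0 - 1/8101) + 36371 = √(-1/8101) + 36371 = I*√8101/8101 + 36371 = 36371 + I*√8101/8101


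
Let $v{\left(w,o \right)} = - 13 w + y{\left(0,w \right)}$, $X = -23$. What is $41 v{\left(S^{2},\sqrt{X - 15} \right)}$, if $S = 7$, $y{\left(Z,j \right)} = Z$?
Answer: $-26117$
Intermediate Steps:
$v{\left(w,o \right)} = - 13 w$ ($v{\left(w,o \right)} = - 13 w + 0 = - 13 w$)
$41 v{\left(S^{2},\sqrt{X - 15} \right)} = 41 \left(- 13 \cdot 7^{2}\right) = 41 \left(\left(-13\right) 49\right) = 41 \left(-637\right) = -26117$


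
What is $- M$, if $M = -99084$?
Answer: $99084$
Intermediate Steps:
$- M = \left(-1\right) \left(-99084\right) = 99084$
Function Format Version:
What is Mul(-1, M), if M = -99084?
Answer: 99084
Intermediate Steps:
Mul(-1, M) = Mul(-1, -99084) = 99084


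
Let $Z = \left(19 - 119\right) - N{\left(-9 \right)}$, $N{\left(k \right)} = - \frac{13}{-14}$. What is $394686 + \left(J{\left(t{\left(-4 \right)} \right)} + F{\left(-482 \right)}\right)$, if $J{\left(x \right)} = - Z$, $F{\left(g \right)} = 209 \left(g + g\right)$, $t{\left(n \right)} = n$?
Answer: $\frac{2706353}{14} \approx 1.9331 \cdot 10^{5}$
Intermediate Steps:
$F{\left(g \right)} = 418 g$ ($F{\left(g \right)} = 209 \cdot 2 g = 418 g$)
$N{\left(k \right)} = \frac{13}{14}$ ($N{\left(k \right)} = \left(-13\right) \left(- \frac{1}{14}\right) = \frac{13}{14}$)
$Z = - \frac{1413}{14}$ ($Z = \left(19 - 119\right) - \frac{13}{14} = -100 - \frac{13}{14} = - \frac{1413}{14} \approx -100.93$)
$J{\left(x \right)} = \frac{1413}{14}$ ($J{\left(x \right)} = \left(-1\right) \left(- \frac{1413}{14}\right) = \frac{1413}{14}$)
$394686 + \left(J{\left(t{\left(-4 \right)} \right)} + F{\left(-482 \right)}\right) = 394686 + \left(\frac{1413}{14} + 418 \left(-482\right)\right) = 394686 + \left(\frac{1413}{14} - 201476\right) = 394686 - \frac{2819251}{14} = \frac{2706353}{14}$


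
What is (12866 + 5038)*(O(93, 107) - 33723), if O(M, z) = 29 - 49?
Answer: -604134672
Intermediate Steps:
O(M, z) = -20
(12866 + 5038)*(O(93, 107) - 33723) = (12866 + 5038)*(-20 - 33723) = 17904*(-33743) = -604134672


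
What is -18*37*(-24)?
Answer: 15984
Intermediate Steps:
-18*37*(-24) = -666*(-24) = 15984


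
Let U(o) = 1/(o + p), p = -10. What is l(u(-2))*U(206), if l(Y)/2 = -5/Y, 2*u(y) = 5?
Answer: -1/49 ≈ -0.020408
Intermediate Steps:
u(y) = 5/2 (u(y) = (½)*5 = 5/2)
l(Y) = -10/Y (l(Y) = 2*(-5/Y) = -10/Y)
U(o) = 1/(-10 + o) (U(o) = 1/(o - 10) = 1/(-10 + o))
l(u(-2))*U(206) = (-10/5/2)/(-10 + 206) = -10*⅖/196 = -4*1/196 = -1/49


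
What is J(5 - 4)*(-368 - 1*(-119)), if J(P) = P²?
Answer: -249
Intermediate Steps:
J(5 - 4)*(-368 - 1*(-119)) = (5 - 4)²*(-368 - 1*(-119)) = 1²*(-368 + 119) = 1*(-249) = -249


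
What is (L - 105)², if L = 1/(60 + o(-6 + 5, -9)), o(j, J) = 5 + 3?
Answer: 50965321/4624 ≈ 11022.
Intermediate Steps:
o(j, J) = 8
L = 1/68 (L = 1/(60 + 8) = 1/68 ≈ 0.014706)
(L - 105)² = (1/68 - 105)² = (-7139/68)² = 50965321/4624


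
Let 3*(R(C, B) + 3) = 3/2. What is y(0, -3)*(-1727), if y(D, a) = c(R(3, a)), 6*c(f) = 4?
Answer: -3454/3 ≈ -1151.3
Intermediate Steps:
R(C, B) = -5/2 (R(C, B) = -3 + (3/2)/3 = -3 + (3*(1/2))/3 = -3 + (1/3)*(3/2) = -3 + 1/2 = -5/2)
c(f) = 2/3 (c(f) = (1/6)*4 = 2/3)
y(D, a) = 2/3
y(0, -3)*(-1727) = (2/3)*(-1727) = -3454/3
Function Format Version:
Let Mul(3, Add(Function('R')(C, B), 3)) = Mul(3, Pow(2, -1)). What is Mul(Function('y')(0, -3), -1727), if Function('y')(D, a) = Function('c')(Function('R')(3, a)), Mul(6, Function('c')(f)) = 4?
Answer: Rational(-3454, 3) ≈ -1151.3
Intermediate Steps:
Function('R')(C, B) = Rational(-5, 2) (Function('R')(C, B) = Add(-3, Mul(Rational(1, 3), Mul(3, Pow(2, -1)))) = Add(-3, Mul(Rational(1, 3), Mul(3, Rational(1, 2)))) = Add(-3, Mul(Rational(1, 3), Rational(3, 2))) = Add(-3, Rational(1, 2)) = Rational(-5, 2))
Function('c')(f) = Rational(2, 3) (Function('c')(f) = Mul(Rational(1, 6), 4) = Rational(2, 3))
Function('y')(D, a) = Rational(2, 3)
Mul(Function('y')(0, -3), -1727) = Mul(Rational(2, 3), -1727) = Rational(-3454, 3)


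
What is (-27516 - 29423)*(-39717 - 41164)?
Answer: 4605283259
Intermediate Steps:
(-27516 - 29423)*(-39717 - 41164) = -56939*(-80881) = 4605283259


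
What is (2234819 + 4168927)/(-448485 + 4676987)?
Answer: 3201873/2114251 ≈ 1.5144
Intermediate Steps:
(2234819 + 4168927)/(-448485 + 4676987) = 6403746/4228502 = 6403746*(1/4228502) = 3201873/2114251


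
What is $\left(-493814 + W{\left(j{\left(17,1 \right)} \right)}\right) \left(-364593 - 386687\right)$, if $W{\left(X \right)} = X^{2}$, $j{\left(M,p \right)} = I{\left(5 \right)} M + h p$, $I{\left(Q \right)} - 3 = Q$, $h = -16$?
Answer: $360174149920$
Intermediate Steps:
$I{\left(Q \right)} = 3 + Q$
$j{\left(M,p \right)} = - 16 p + 8 M$ ($j{\left(M,p \right)} = \left(3 + 5\right) M - 16 p = 8 M - 16 p = - 16 p + 8 M$)
$\left(-493814 + W{\left(j{\left(17,1 \right)} \right)}\right) \left(-364593 - 386687\right) = \left(-493814 + \left(\left(-16\right) 1 + 8 \cdot 17\right)^{2}\right) \left(-364593 - 386687\right) = \left(-493814 + \left(-16 + 136\right)^{2}\right) \left(-751280\right) = \left(-493814 + 120^{2}\right) \left(-751280\right) = \left(-493814 + 14400\right) \left(-751280\right) = \left(-479414\right) \left(-751280\right) = 360174149920$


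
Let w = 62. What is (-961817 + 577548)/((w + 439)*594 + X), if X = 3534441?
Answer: -384269/3832035 ≈ -0.10028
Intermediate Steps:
(-961817 + 577548)/((w + 439)*594 + X) = (-961817 + 577548)/((62 + 439)*594 + 3534441) = -384269/(501*594 + 3534441) = -384269/(297594 + 3534441) = -384269/3832035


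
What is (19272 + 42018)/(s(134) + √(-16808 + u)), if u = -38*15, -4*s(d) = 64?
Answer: -163440/2939 - 10215*I*√17378/2939 ≈ -55.611 - 458.18*I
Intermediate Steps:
s(d) = -16 (s(d) = -¼*64 = -16)
u = -570
(19272 + 42018)/(s(134) + √(-16808 + u)) = (19272 + 42018)/(-16 + √(-16808 - 570)) = 61290/(-16 + √(-17378)) = 61290/(-16 + I*√17378)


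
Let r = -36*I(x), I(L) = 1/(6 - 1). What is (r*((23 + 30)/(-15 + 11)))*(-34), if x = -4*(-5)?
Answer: -16218/5 ≈ -3243.6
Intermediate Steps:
x = 20
I(L) = ⅕ (I(L) = 1/5 = ⅕)
r = -36/5 (r = -36*⅕ = -36/5 ≈ -7.2000)
(r*((23 + 30)/(-15 + 11)))*(-34) = -36*(23 + 30)/(5*(-15 + 11))*(-34) = -1908/(5*(-4))*(-34) = -1908*(-1)/(5*4)*(-34) = -36/5*(-53/4)*(-34) = (477/5)*(-34) = -16218/5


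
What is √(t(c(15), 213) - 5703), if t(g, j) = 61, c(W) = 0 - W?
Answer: I*√5642 ≈ 75.113*I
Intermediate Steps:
c(W) = -W
√(t(c(15), 213) - 5703) = √(61 - 5703) = √(-5642) = I*√5642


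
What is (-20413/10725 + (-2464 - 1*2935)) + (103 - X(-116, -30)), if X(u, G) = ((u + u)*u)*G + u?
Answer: 8603360087/10725 ≈ 8.0218e+5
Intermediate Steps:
X(u, G) = u + 2*G*u² (X(u, G) = ((2*u)*u)*G + u = (2*u²)*G + u = 2*G*u² + u = u + 2*G*u²)
(-20413/10725 + (-2464 - 1*2935)) + (103 - X(-116, -30)) = (-20413/10725 + (-2464 - 1*2935)) + (103 - (-116)*(1 + 2*(-30)*(-116))) = (-20413*1/10725 + (-2464 - 2935)) + (103 - (-116)*(1 + 6960)) = (-20413/10725 - 5399) + (103 - (-116)*6961) = -57924688/10725 + (103 - 1*(-807476)) = -57924688/10725 + (103 + 807476) = -57924688/10725 + 807579 = 8603360087/10725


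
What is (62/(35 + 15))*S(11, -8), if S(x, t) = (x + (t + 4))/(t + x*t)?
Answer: -217/2400 ≈ -0.090417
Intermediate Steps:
S(x, t) = (4 + t + x)/(t + t*x) (S(x, t) = (x + (4 + t))/(t + t*x) = (4 + t + x)/(t + t*x))
(62/(35 + 15))*S(11, -8) = (62/(35 + 15))*((4 - 8 + 11)/((-8)*(1 + 11))) = (62/50)*(-⅛*7/12) = (62*(1/50))*(-⅛*1/12*7) = (31/25)*(-7/96) = -217/2400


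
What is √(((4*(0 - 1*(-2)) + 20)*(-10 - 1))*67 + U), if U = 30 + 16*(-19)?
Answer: I*√20910 ≈ 144.6*I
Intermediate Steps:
U = -274 (U = 30 - 304 = -274)
√(((4*(0 - 1*(-2)) + 20)*(-10 - 1))*67 + U) = √(((4*(0 - 1*(-2)) + 20)*(-10 - 1))*67 - 274) = √(((4*(0 + 2) + 20)*(-11))*67 - 274) = √(((4*2 + 20)*(-11))*67 - 274) = √(((8 + 20)*(-11))*67 - 274) = √((28*(-11))*67 - 274) = √(-308*67 - 274) = √(-20636 - 274) = √(-20910) = I*√20910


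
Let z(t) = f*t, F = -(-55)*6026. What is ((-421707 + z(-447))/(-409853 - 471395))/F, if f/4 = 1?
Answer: 84699/58414404928 ≈ 1.4500e-6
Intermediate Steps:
f = 4 (f = 4*1 = 4)
F = 331430 (F = -1*(-331430) = 331430)
z(t) = 4*t
((-421707 + z(-447))/(-409853 - 471395))/F = ((-421707 + 4*(-447))/(-409853 - 471395))/331430 = ((-421707 - 1788)/(-881248))*(1/331430) = -423495*(-1/881248)*(1/331430) = (423495/881248)*(1/331430) = 84699/58414404928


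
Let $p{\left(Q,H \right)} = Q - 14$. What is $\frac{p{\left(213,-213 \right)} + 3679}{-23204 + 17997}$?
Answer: $- \frac{3878}{5207} \approx -0.74477$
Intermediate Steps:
$p{\left(Q,H \right)} = -14 + Q$
$\frac{p{\left(213,-213 \right)} + 3679}{-23204 + 17997} = \frac{\left(-14 + 213\right) + 3679}{-23204 + 17997} = \frac{199 + 3679}{-5207} = 3878 \left(- \frac{1}{5207}\right) = - \frac{3878}{5207}$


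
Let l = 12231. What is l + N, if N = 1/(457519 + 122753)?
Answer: 7097306833/580272 ≈ 12231.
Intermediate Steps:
N = 1/580272 ≈ 1.7233e-6
l + N = 12231 + 1/580272 = 7097306833/580272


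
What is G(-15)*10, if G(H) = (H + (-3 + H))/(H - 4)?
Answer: 330/19 ≈ 17.368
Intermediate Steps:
G(H) = (-3 + 2*H)/(-4 + H)
G(-15)*10 = ((-3 + 2*(-15))/(-4 - 15))*10 = ((-3 - 30)/(-19))*10 = -1/19*(-33)*10 = (33/19)*10 = 330/19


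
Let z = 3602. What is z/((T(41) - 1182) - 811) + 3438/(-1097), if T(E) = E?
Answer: -5331185/1070672 ≈ -4.9793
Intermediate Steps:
z/((T(41) - 1182) - 811) + 3438/(-1097) = 3602/((41 - 1182) - 811) + 3438/(-1097) = 3602/(-1141 - 811) + 3438*(-1/1097) = 3602/(-1952) - 3438/1097 = 3602*(-1/1952) - 3438/1097 = -1801/976 - 3438/1097 = -5331185/1070672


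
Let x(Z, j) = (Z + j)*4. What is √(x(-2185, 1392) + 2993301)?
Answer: √2990129 ≈ 1729.2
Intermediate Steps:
x(Z, j) = 4*Z + 4*j
√(x(-2185, 1392) + 2993301) = √((4*(-2185) + 4*1392) + 2993301) = √((-8740 + 5568) + 2993301) = √(-3172 + 2993301) = √2990129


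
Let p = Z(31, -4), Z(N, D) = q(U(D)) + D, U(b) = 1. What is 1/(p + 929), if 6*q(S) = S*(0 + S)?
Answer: 6/5551 ≈ 0.0010809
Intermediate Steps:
q(S) = S²/6 (q(S) = (S*(0 + S))/6 = (S*S)/6 = S²/6)
Z(N, D) = ⅙ + D (Z(N, D) = (⅙)*1² + D = (⅙)*1 + D = ⅙ + D)
p = -23/6 (p = ⅙ - 4 = -23/6 ≈ -3.8333)
1/(p + 929) = 1/(-23/6 + 929) = 1/(5551/6) = 6/5551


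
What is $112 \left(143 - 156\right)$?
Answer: $-1456$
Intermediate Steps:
$112 \left(143 - 156\right) = 112 \left(-13\right) = -1456$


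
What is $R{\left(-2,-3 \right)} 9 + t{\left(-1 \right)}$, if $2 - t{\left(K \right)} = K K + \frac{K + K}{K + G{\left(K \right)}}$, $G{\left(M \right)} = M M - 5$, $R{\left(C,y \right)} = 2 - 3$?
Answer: $- \frac{42}{5} \approx -8.4$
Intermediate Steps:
$R{\left(C,y \right)} = -1$
$G{\left(M \right)} = -5 + M^{2}$ ($G{\left(M \right)} = M^{2} - 5 = -5 + M^{2}$)
$t{\left(K \right)} = 2 - K^{2} - \frac{2 K}{-5 + K + K^{2}}$ ($t{\left(K \right)} = 2 - \left(K K + \frac{K + K}{K + \left(-5 + K^{2}\right)}\right) = 2 - \left(K^{2} + \frac{2 K}{-5 + K + K^{2}}\right) = 2 - K^{2} - \frac{2 K}{-5 + K + K^{2}}$)
$R{\left(-2,-3 \right)} 9 + t{\left(-1 \right)} = \left(-1\right) 9 + \frac{-10 - \left(-1\right)^{3} - \left(-1\right)^{4} + 7 \left(-1\right)^{2}}{-5 - 1 + \left(-1\right)^{2}} = -9 + \frac{-10 - -1 - 1 + 7 \cdot 1}{-5 - 1 + 1} = -9 + \frac{-10 + 1 - 1 + 7}{-5} = -9 - - \frac{3}{5} = -9 + \frac{3}{5} = - \frac{42}{5}$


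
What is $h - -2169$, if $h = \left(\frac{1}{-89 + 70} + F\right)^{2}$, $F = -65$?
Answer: $\frac{2310705}{361} \approx 6400.8$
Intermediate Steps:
$h = \frac{1527696}{361}$ ($h = \left(\frac{1}{-89 + 70} - 65\right)^{2} = \left(\frac{1}{-19} - 65\right)^{2} = \left(- \frac{1}{19} - 65\right)^{2} = \left(- \frac{1236}{19}\right)^{2} = \frac{1527696}{361} \approx 4231.8$)
$h - -2169 = \frac{1527696}{361} - -2169 = \frac{1527696}{361} + 2169 = \frac{2310705}{361}$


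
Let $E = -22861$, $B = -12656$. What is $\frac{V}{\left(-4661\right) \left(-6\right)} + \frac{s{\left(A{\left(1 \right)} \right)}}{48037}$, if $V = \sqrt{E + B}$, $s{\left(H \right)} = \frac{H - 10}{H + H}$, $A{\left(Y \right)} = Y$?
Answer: $- \frac{9}{96074} + \frac{i \sqrt{35517}}{27966} \approx -9.3678 \cdot 10^{-5} + 0.0067389 i$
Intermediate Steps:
$s{\left(H \right)} = \frac{-10 + H}{2 H}$
$V = i \sqrt{35517}$ ($V = \sqrt{-22861 - 12656} = \sqrt{-35517} = i \sqrt{35517} \approx 188.46 i$)
$\frac{V}{\left(-4661\right) \left(-6\right)} + \frac{s{\left(A{\left(1 \right)} \right)}}{48037} = \frac{i \sqrt{35517}}{\left(-4661\right) \left(-6\right)} + \frac{\frac{1}{2} \cdot 1^{-1} \left(-10 + 1\right)}{48037} = \frac{i \sqrt{35517}}{27966} + \frac{1}{2} \cdot 1 \left(-9\right) \frac{1}{48037} = i \sqrt{35517} \cdot \frac{1}{27966} - \frac{9}{96074} = \frac{i \sqrt{35517}}{27966} - \frac{9}{96074} = - \frac{9}{96074} + \frac{i \sqrt{35517}}{27966}$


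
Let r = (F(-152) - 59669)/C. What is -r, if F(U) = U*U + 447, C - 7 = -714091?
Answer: -18059/357042 ≈ -0.050579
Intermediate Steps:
C = -714084 (C = 7 - 714091 = -714084)
F(U) = 447 + U² (F(U) = U² + 447 = 447 + U²)
r = 18059/357042 (r = ((447 + (-152)²) - 59669)/(-714084) = ((447 + 23104) - 59669)*(-1/714084) = (23551 - 59669)*(-1/714084) = -36118*(-1/714084) = 18059/357042 ≈ 0.050579)
-r = -1*18059/357042 = -18059/357042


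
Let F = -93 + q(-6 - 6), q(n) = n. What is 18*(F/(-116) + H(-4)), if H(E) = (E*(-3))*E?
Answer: -49167/58 ≈ -847.71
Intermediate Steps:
H(E) = -3*E**2 (H(E) = (-3*E)*E = -3*E**2)
F = -105 (F = -93 + (-6 - 6) = -93 - 12 = -105)
18*(F/(-116) + H(-4)) = 18*(-105/(-116) - 3*(-4)**2) = 18*(-105*(-1/116) - 3*16) = 18*(105/116 - 48) = 18*(-5463/116) = -49167/58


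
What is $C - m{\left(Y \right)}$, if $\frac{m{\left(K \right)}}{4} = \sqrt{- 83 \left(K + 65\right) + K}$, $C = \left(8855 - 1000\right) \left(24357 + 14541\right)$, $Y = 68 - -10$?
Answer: $305543790 - 4 i \sqrt{11791} \approx 3.0554 \cdot 10^{8} - 434.35 i$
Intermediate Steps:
$Y = 78$ ($Y = 68 + 10 = 78$)
$C = 305543790$ ($C = 7855 \cdot 38898 = 305543790$)
$m{\left(K \right)} = 4 \sqrt{-5395 - 82 K}$ ($m{\left(K \right)} = 4 \sqrt{- 83 \left(K + 65\right) + K} = 4 \sqrt{- 83 \left(65 + K\right) + K} = 4 \sqrt{\left(-5395 - 83 K\right) + K} = 4 \sqrt{-5395 - 82 K}$)
$C - m{\left(Y \right)} = 305543790 - 4 \sqrt{-5395 - 6396} = 305543790 - 4 \sqrt{-11791} = 305543790 - 4 i \sqrt{11791}$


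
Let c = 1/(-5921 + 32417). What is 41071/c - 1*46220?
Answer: 1088170996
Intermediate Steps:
c = 1/26496 ≈ 3.7742e-5
41071/c - 1*46220 = 41071/(1/26496) - 1*46220 = 41071*26496 - 46220 = 1088217216 - 46220 = 1088170996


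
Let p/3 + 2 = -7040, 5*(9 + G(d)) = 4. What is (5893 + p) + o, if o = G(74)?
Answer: -76206/5 ≈ -15241.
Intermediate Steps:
G(d) = -41/5 (G(d) = -9 + (⅕)*4 = -9 + ⅘ = -41/5)
o = -41/5 ≈ -8.2000
p = -21126 (p = -6 + 3*(-7040) = -6 - 21120 = -21126)
(5893 + p) + o = (5893 - 21126) - 41/5 = -15233 - 41/5 = -76206/5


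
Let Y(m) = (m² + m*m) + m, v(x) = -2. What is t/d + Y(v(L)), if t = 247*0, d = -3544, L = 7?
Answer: 6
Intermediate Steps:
Y(m) = m + 2*m² (Y(m) = (m² + m²) + m = 2*m² + m = m + 2*m²)
t = 0
t/d + Y(v(L)) = 0/(-3544) - 2*(1 + 2*(-2)) = 0*(-1/3544) - 2*(1 - 4) = 0 - 2*(-3) = 0 + 6 = 6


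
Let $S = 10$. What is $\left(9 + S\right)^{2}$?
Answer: $361$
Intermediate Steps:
$\left(9 + S\right)^{2} = \left(9 + 10\right)^{2} = 19^{2} = 361$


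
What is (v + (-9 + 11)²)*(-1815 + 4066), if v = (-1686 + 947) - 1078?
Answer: -4081063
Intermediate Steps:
v = -1817 (v = -739 - 1078 = -1817)
(v + (-9 + 11)²)*(-1815 + 4066) = (-1817 + (-9 + 11)²)*(-1815 + 4066) = (-1817 + 2²)*2251 = (-1817 + 4)*2251 = -1813*2251 = -4081063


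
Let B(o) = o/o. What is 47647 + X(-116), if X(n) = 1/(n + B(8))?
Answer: 5479404/115 ≈ 47647.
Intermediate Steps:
B(o) = 1
X(n) = 1/(1 + n) (X(n) = 1/(n + 1) = 1/(1 + n))
47647 + X(-116) = 47647 + 1/(1 - 116) = 47647 + 1/(-115) = 47647 - 1/115 = 5479404/115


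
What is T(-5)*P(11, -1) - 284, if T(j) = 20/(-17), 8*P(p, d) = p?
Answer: -9711/34 ≈ -285.62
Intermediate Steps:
P(p, d) = p/8
T(j) = -20/17 (T(j) = 20*(-1/17) = -20/17)
T(-5)*P(11, -1) - 284 = -5*11/34 - 284 = -20/17*11/8 - 284 = -55/34 - 284 = -9711/34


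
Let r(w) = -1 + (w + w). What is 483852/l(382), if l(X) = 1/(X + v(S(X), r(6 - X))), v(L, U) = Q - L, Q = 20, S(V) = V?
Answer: 9677040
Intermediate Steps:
r(w) = -1 + 2*w
v(L, U) = 20 - L
l(X) = 1/20 (l(X) = 1/(X + (20 - X)) = 1/20)
483852/l(382) = 483852/(1/20) = 483852*20 = 9677040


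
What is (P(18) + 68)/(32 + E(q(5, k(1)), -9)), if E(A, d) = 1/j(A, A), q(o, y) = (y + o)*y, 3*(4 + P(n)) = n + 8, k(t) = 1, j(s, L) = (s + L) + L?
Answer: 1308/577 ≈ 2.2669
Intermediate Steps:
j(s, L) = s + 2*L (j(s, L) = (L + s) + L = s + 2*L)
P(n) = -4/3 + n/3 (P(n) = -4 + (n + 8)/3 = -4 + (8 + n)/3 = -4 + (8/3 + n/3) = -4/3 + n/3)
q(o, y) = y*(o + y) (q(o, y) = (o + y)*y = y*(o + y))
E(A, d) = 1/(3*A) (E(A, d) = 1/(A + 2*A) = 1/(3*A))
(P(18) + 68)/(32 + E(q(5, k(1)), -9)) = ((-4/3 + (1/3)*18) + 68)/(32 + 1/(3*((1*(5 + 1))))) = ((-4/3 + 6) + 68)/(32 + 1/(3*((1*6)))) = (14/3 + 68)/(32 + (1/3)/6) = 218/(3*(32 + (1/3)*(1/6))) = 218/(3*(32 + 1/18)) = 218/(3*(577/18)) = (218/3)*(18/577) = 1308/577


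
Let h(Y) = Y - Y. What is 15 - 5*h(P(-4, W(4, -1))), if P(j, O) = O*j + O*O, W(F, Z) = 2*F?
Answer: 15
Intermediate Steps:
P(j, O) = O**2 + O*j (P(j, O) = O*j + O**2 = O**2 + O*j)
h(Y) = 0
15 - 5*h(P(-4, W(4, -1))) = 15 - 5*0 = 15 + 0 = 15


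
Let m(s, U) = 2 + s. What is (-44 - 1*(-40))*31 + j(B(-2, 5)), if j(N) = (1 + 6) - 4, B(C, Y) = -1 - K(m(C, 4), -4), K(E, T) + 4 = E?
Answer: -121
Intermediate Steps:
K(E, T) = -4 + E
B(C, Y) = 1 - C (B(C, Y) = -1 - (-4 + (2 + C)) = -1 - (-2 + C) = -1 + (2 - C) = 1 - C)
j(N) = 3 (j(N) = 7 - 4 = 3)
(-44 - 1*(-40))*31 + j(B(-2, 5)) = (-44 - 1*(-40))*31 + 3 = (-44 + 40)*31 + 3 = -4*31 + 3 = -124 + 3 = -121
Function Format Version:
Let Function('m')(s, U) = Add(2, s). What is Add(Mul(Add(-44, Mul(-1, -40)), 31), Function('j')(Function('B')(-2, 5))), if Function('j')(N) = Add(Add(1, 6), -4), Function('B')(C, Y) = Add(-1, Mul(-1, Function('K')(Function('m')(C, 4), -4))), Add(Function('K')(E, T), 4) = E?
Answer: -121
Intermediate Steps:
Function('K')(E, T) = Add(-4, E)
Function('B')(C, Y) = Add(1, Mul(-1, C)) (Function('B')(C, Y) = Add(-1, Mul(-1, Add(-4, Add(2, C)))) = Add(-1, Mul(-1, Add(-2, C))) = Add(-1, Add(2, Mul(-1, C))) = Add(1, Mul(-1, C)))
Function('j')(N) = 3 (Function('j')(N) = Add(7, -4) = 3)
Add(Mul(Add(-44, Mul(-1, -40)), 31), Function('j')(Function('B')(-2, 5))) = Add(Mul(Add(-44, Mul(-1, -40)), 31), 3) = Add(Mul(Add(-44, 40), 31), 3) = Add(Mul(-4, 31), 3) = Add(-124, 3) = -121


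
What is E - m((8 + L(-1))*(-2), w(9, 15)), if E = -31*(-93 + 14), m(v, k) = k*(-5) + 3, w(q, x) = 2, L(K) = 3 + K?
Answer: 2456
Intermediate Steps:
m(v, k) = 3 - 5*k (m(v, k) = -5*k + 3 = 3 - 5*k)
E = 2449 (E = -31*(-79) = 2449)
E - m((8 + L(-1))*(-2), w(9, 15)) = 2449 - (3 - 5*2) = 2449 - (3 - 10) = 2449 - 1*(-7) = 2449 + 7 = 2456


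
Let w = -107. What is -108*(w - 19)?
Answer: 13608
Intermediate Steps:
-108*(w - 19) = -108*(-107 - 19) = -108*(-126) = 13608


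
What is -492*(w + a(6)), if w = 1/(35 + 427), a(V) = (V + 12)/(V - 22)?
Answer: 85075/154 ≈ 552.44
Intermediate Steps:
a(V) = (12 + V)/(-22 + V)
w = 1/462 ≈ 0.0021645
-492*(w + a(6)) = -492*(1/462 + (12 + 6)/(-22 + 6)) = -492*(1/462 + 18/(-16)) = -492*(1/462 - 1/16*18) = -492*(1/462 - 9/8) = -492*(-2075/1848) = 85075/154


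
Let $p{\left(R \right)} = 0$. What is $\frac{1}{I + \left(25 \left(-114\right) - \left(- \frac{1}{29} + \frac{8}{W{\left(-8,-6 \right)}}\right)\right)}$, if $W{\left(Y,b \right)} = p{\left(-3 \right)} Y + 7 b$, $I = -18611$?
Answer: $- \frac{609}{13069612} \approx -4.6597 \cdot 10^{-5}$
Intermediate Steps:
$W{\left(Y,b \right)} = 7 b$ ($W{\left(Y,b \right)} = 0 Y + 7 b = 0 + 7 b = 7 b$)
$\frac{1}{I + \left(25 \left(-114\right) - \left(- \frac{1}{29} + \frac{8}{W{\left(-8,-6 \right)}}\right)\right)} = \frac{1}{-18611 + \left(25 \left(-114\right) - \left(- \frac{1}{29} - \frac{4}{21}\right)\right)} = \frac{1}{-18611 - \left(\frac{82649}{29} - \frac{4}{21}\right)} = \frac{1}{-18611 + \left(-2850 + \left(\frac{1}{29} - - \frac{4}{21}\right)\right)} = \frac{1}{-18611 + \left(-2850 + \left(\frac{1}{29} + \frac{4}{21}\right)\right)} = \frac{1}{-18611 + \left(-2850 + \frac{137}{609}\right)} = \frac{1}{-18611 - \frac{1735513}{609}} = \frac{1}{- \frac{13069612}{609}} = - \frac{609}{13069612}$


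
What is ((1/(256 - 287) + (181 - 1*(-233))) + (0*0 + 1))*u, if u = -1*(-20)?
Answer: 257280/31 ≈ 8299.4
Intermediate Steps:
u = 20
((1/(256 - 287) + (181 - 1*(-233))) + (0*0 + 1))*u = ((1/(256 - 287) + (181 - 1*(-233))) + (0*0 + 1))*20 = ((1/(-31) + (181 + 233)) + (0 + 1))*20 = ((-1/31 + 414) + 1)*20 = (12833/31 + 1)*20 = (12864/31)*20 = 257280/31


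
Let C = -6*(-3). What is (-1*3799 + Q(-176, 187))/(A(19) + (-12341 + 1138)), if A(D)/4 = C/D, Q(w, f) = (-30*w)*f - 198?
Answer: -18683897/212785 ≈ -87.806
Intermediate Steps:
C = 18
Q(w, f) = -198 - 30*f*w (Q(w, f) = -30*f*w - 198 = -198 - 30*f*w)
A(D) = 72/D (A(D) = 4*(18/D) = 72/D)
(-1*3799 + Q(-176, 187))/(A(19) + (-12341 + 1138)) = (-1*3799 + (-198 - 30*187*(-176)))/(72/19 + (-12341 + 1138)) = (-3799 + (-198 + 987360))/(72*(1/19) - 11203) = (-3799 + 987162)/(72/19 - 11203) = 983363/(-212785/19) = 983363*(-19/212785) = -18683897/212785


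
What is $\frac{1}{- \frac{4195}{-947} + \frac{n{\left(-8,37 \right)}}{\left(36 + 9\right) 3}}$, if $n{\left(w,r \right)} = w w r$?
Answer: $\frac{127845}{2808821} \approx 0.045516$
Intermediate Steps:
$n{\left(w,r \right)} = r w^{2}$ ($n{\left(w,r \right)} = w^{2} r = r w^{2}$)
$\frac{1}{- \frac{4195}{-947} + \frac{n{\left(-8,37 \right)}}{\left(36 + 9\right) 3}} = \frac{1}{- \frac{4195}{-947} + \frac{37 \left(-8\right)^{2}}{\left(36 + 9\right) 3}} = \frac{1}{\left(-4195\right) \left(- \frac{1}{947}\right) + \frac{37 \cdot 64}{45 \cdot 3}} = \frac{1}{\frac{4195}{947} + \frac{2368}{135}} = \frac{1}{\frac{2808821}{127845}} = \frac{127845}{2808821}$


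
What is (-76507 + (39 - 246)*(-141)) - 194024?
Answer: -241344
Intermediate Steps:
(-76507 + (39 - 246)*(-141)) - 194024 = (-76507 - 207*(-141)) - 194024 = (-76507 + 29187) - 194024 = -47320 - 194024 = -241344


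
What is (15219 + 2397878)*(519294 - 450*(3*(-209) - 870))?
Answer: 2878689587568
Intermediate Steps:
(15219 + 2397878)*(519294 - 450*(3*(-209) - 870)) = 2413097*(519294 - 450*(-627 - 870)) = 2413097*(519294 - 450*(-1497)) = 2413097*(519294 + 673650) = 2413097*1192944 = 2878689587568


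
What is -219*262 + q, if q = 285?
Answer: -57093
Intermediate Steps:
-219*262 + q = -219*262 + 285 = -57378 + 285 = -57093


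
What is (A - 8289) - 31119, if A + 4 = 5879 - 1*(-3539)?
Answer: -29994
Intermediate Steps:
A = 9414 (A = -4 + (5879 - 1*(-3539)) = -4 + (5879 + 3539) = -4 + 9418 = 9414)
(A - 8289) - 31119 = (9414 - 8289) - 31119 = 1125 - 31119 = -29994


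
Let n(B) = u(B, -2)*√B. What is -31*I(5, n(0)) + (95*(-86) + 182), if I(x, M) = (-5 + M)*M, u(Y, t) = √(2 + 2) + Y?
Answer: -7988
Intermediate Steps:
u(Y, t) = 2 + Y (u(Y, t) = √4 + Y = 2 + Y)
n(B) = √B*(2 + B) (n(B) = (2 + B)*√B = √B*(2 + B))
I(x, M) = M*(-5 + M)
-31*I(5, n(0)) + (95*(-86) + 182) = -31*√0*(2 + 0)*(-5 + √0*(2 + 0)) + (95*(-86) + 182) = -31*0*2*(-5 + 0*2) + (-8170 + 182) = -0*(-5 + 0) - 7988 = -0*(-5) - 7988 = -31*0 - 7988 = 0 - 7988 = -7988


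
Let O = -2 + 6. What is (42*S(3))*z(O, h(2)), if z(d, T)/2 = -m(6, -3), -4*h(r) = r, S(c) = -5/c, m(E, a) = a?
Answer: -420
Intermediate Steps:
O = 4
h(r) = -r/4
z(d, T) = 6 (z(d, T) = 2*(-1*(-3)) = 2*3 = 6)
(42*S(3))*z(O, h(2)) = (42*(-5/3))*6 = -70*6 = -420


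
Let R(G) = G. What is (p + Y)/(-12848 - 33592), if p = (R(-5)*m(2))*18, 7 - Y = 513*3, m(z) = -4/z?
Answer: 169/5805 ≈ 0.029113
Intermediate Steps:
Y = -1532 (Y = 7 - 513*3 = 7 - 1*1539 = 7 - 1539 = -1532)
p = 180 (p = -(-20)/2*18 = -5*(-2)*18 = 10*18 = 180)
(p + Y)/(-12848 - 33592) = (180 - 1532)/(-12848 - 33592) = -1352/(-46440) = -1352*(-1/46440) = 169/5805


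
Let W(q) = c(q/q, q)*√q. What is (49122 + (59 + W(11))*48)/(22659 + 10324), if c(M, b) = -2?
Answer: 51954/32983 - 96*√11/32983 ≈ 1.5655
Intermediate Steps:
W(q) = -2*√q
(49122 + (59 + W(11))*48)/(22659 + 10324) = (49122 + (59 - 2*√11)*48)/(22659 + 10324) = (49122 + (2832 - 96*√11))/32983 = (51954 - 96*√11)*(1/32983) = 51954/32983 - 96*√11/32983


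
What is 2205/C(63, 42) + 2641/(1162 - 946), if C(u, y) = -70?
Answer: -4163/216 ≈ -19.273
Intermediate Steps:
2205/C(63, 42) + 2641/(1162 - 946) = 2205/(-70) + 2641/(1162 - 946) = 2205*(-1/70) + 2641/216 = -63/2 + 2641*(1/216) = -63/2 + 2641/216 = -4163/216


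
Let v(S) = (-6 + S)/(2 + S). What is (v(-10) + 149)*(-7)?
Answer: -1057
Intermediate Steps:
v(S) = (-6 + S)/(2 + S)
(v(-10) + 149)*(-7) = ((-6 - 10)/(2 - 10) + 149)*(-7) = (-16/(-8) + 149)*(-7) = (-1/8*(-16) + 149)*(-7) = (2 + 149)*(-7) = 151*(-7) = -1057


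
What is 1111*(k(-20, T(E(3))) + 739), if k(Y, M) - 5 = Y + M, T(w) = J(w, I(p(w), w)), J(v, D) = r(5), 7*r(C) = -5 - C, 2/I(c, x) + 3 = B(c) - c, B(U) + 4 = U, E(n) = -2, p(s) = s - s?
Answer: 5619438/7 ≈ 8.0278e+5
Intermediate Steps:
p(s) = 0
B(U) = -4 + U
I(c, x) = -2/7 (I(c, x) = 2/(-3 + ((-4 + c) - c)) = 2/(-3 - 4) = 2/(-7) = 2*(-⅐) = -2/7)
r(C) = -5/7 - C/7 (r(C) = (-5 - C)/7 = -5/7 - C/7)
J(v, D) = -10/7 (J(v, D) = -5/7 - ⅐*5 = -5/7 - 5/7 = -10/7)
T(w) = -10/7
k(Y, M) = 5 + M + Y (k(Y, M) = 5 + (Y + M) = 5 + (M + Y) = 5 + M + Y)
1111*(k(-20, T(E(3))) + 739) = 1111*((5 - 10/7 - 20) + 739) = 1111*(-115/7 + 739) = 1111*(5058/7) = 5619438/7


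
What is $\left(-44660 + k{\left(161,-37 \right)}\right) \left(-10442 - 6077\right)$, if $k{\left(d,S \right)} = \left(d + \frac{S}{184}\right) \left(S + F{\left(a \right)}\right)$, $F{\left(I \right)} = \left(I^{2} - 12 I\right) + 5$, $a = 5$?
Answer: $\frac{168489984111}{184} \approx 9.1571 \cdot 10^{8}$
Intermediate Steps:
$F{\left(I \right)} = 5 + I^{2} - 12 I$
$k{\left(d,S \right)} = \left(-30 + S\right) \left(d + \frac{S}{184}\right)$ ($k{\left(d,S \right)} = \left(d + \frac{S}{184}\right) \left(S + \left(5 + 5^{2} - 60\right)\right) = \left(d + S \frac{1}{184}\right) \left(S + \left(5 + 25 - 60\right)\right) = \left(d + \frac{S}{184}\right) \left(S - 30\right) = \left(d + \frac{S}{184}\right) \left(-30 + S\right) = \left(-30 + S\right) \left(d + \frac{S}{184}\right)$)
$\left(-44660 + k{\left(161,-37 \right)}\right) \left(-10442 - 6077\right) = \left(-44660 - \left(\frac{991849}{92} - \frac{1369}{184}\right)\right) \left(-10442 - 6077\right) = \left(-44660 + \left(-4830 + \frac{555}{92} + \frac{1}{184} \cdot 1369 - 5957\right)\right) \left(-16519\right) = \left(-44660 + \left(-4830 + \frac{555}{92} + \frac{1369}{184} - 5957\right)\right) \left(-16519\right) = \left(-44660 - \frac{1982329}{184}\right) \left(-16519\right) = \left(- \frac{10199769}{184}\right) \left(-16519\right) = \frac{168489984111}{184}$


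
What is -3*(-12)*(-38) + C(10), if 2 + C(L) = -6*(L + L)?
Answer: -1490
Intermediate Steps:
C(L) = -2 - 12*L (C(L) = -2 - 6*(L + L) = -2 - 12*L)
-3*(-12)*(-38) + C(10) = -3*(-12)*(-38) + (-2 - 12*10) = 36*(-38) + (-2 - 120) = -1368 - 122 = -1490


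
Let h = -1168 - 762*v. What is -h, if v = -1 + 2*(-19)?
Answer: -28550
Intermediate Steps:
v = -39 (v = -1 - 38 = -39)
h = 28550 (h = -1168 - 762*(-39) = -1168 + 29718 = 28550)
-h = -1*28550 = -28550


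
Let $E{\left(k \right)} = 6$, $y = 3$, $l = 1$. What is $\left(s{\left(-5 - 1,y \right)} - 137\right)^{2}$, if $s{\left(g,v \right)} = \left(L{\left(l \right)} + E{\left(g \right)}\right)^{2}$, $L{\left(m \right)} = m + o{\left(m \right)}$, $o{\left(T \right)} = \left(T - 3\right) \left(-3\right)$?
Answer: $1024$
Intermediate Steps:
$o{\left(T \right)} = 9 - 3 T$ ($o{\left(T \right)} = \left(-3 + T\right) \left(-3\right) = 9 - 3 T$)
$L{\left(m \right)} = 9 - 2 m$ ($L{\left(m \right)} = m - \left(-9 + 3 m\right) = 9 - 2 m$)
$s{\left(g,v \right)} = 169$ ($s{\left(g,v \right)} = \left(\left(9 - 2\right) + 6\right)^{2} = \left(7 + 6\right)^{2} = 13^{2} = 169$)
$\left(s{\left(-5 - 1,y \right)} - 137\right)^{2} = \left(169 - 137\right)^{2} = 32^{2} = 1024$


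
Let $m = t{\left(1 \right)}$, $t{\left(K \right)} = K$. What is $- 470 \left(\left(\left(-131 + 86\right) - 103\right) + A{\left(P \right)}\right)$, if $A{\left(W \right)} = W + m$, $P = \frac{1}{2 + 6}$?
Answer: $\frac{276125}{4} \approx 69031.0$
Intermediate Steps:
$m = 1$
$P = \frac{1}{8} \approx 0.125$
$A{\left(W \right)} = 1 + W$ ($A{\left(W \right)} = W + 1 = 1 + W$)
$- 470 \left(\left(\left(-131 + 86\right) - 103\right) + A{\left(P \right)}\right) = - 470 \left(\left(\left(-131 + 86\right) - 103\right) + \left(1 + \frac{1}{8}\right)\right) = - 470 \left(\left(-45 - 103\right) + \frac{9}{8}\right) = - 470 \left(-148 + \frac{9}{8}\right) = \left(-470\right) \left(- \frac{1175}{8}\right) = \frac{276125}{4}$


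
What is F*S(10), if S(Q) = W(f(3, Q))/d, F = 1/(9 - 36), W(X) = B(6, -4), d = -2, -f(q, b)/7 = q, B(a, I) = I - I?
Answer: 0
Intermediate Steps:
B(a, I) = 0
f(q, b) = -7*q
W(X) = 0
F = -1/27 (F = 1/(-27) = -1/27 ≈ -0.037037)
S(Q) = 0 (S(Q) = 0/(-2) = 0*(-½) = 0)
F*S(10) = -1/27*0 = 0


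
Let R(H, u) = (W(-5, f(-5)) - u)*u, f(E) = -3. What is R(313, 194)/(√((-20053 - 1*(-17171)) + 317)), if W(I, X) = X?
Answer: 38218*I*√285/855 ≈ 754.61*I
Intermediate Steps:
R(H, u) = u*(-3 - u) (R(H, u) = (-3 - u)*u = u*(-3 - u))
R(313, 194)/(√((-20053 - 1*(-17171)) + 317)) = (-1*194*(3 + 194))/(√((-20053 - 1*(-17171)) + 317)) = (-1*194*197)/(√((-20053 + 17171) + 317)) = -38218/√(-2882 + 317) = -38218*(-I*√285/855) = -(-38218)*I*√285/855 = 38218*I*√285/855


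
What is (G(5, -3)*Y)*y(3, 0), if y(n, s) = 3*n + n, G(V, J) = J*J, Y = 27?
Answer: 2916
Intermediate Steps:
G(V, J) = J**2
y(n, s) = 4*n
(G(5, -3)*Y)*y(3, 0) = ((-3)**2*27)*(4*3) = (9*27)*12 = 243*12 = 2916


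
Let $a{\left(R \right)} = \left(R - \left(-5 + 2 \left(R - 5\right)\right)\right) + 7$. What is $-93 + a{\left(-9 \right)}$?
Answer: $-62$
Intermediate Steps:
$a{\left(R \right)} = 22 - R$ ($a{\left(R \right)} = \left(R - \left(-5 + 2 \left(R - 5\right)\right)\right) + 7 = \left(R - \left(-5 + 2 \left(-5 + R\right)\right)\right) + 7 = \left(R + \left(\left(10 - 2 R\right) + 5\right)\right) + 7 = \left(R - \left(-15 + 2 R\right)\right) + 7 = \left(15 - R\right) + 7 = 22 - R$)
$-93 + a{\left(-9 \right)} = -93 + \left(22 - -9\right) = -93 + \left(22 + 9\right) = -93 + 31 = -62$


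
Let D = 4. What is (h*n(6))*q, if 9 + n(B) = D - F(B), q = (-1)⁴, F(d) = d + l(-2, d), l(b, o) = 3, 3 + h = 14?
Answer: -154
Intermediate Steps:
h = 11 (h = -3 + 14 = 11)
F(d) = 3 + d (F(d) = d + 3 = 3 + d)
q = 1
n(B) = -8 - B (n(B) = -9 + (4 - (3 + B)) = -9 + (4 + (-3 - B)) = -9 + (1 - B) = -8 - B)
(h*n(6))*q = (11*(-8 - 1*6))*1 = (11*(-8 - 6))*1 = (11*(-14))*1 = -154*1 = -154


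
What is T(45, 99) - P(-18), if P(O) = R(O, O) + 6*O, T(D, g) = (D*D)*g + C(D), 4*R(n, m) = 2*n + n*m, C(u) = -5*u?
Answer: 200286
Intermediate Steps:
R(n, m) = n/2 + m*n/4 (R(n, m) = (2*n + n*m)/4 = (2*n + m*n)/4 = n/2 + m*n/4)
T(D, g) = -5*D + g*D**2 (T(D, g) = (D*D)*g - 5*D = D**2*g - 5*D = g*D**2 - 5*D = -5*D + g*D**2)
P(O) = 6*O + O*(2 + O)/4 (P(O) = O*(2 + O)/4 + 6*O = 6*O + O*(2 + O)/4)
T(45, 99) - P(-18) = 45*(-5 + 45*99) - (-18)*(26 - 18)/4 = 45*(-5 + 4455) - (-18)*8/4 = 45*4450 - 1*(-36) = 200250 + 36 = 200286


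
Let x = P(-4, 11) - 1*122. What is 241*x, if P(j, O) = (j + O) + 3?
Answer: -26992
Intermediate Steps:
P(j, O) = 3 + O + j (P(j, O) = (O + j) + 3 = 3 + O + j)
x = -112 (x = (3 + 11 - 4) - 1*122 = 10 - 122 = -112)
241*x = 241*(-112) = -26992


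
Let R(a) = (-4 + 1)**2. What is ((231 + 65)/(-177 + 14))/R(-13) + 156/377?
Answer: 9020/42543 ≈ 0.21202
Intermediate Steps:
R(a) = 9 (R(a) = (-3)**2 = 9)
((231 + 65)/(-177 + 14))/R(-13) + 156/377 = ((231 + 65)/(-177 + 14))/9 + 156/377 = (296/(-163))*(1/9) + 156*(1/377) = (296*(-1/163))*(1/9) + 12/29 = -296/163*1/9 + 12/29 = -296/1467 + 12/29 = 9020/42543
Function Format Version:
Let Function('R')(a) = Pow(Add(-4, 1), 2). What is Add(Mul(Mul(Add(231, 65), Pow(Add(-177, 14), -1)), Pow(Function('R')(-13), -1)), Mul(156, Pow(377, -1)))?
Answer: Rational(9020, 42543) ≈ 0.21202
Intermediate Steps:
Function('R')(a) = 9 (Function('R')(a) = Pow(-3, 2) = 9)
Add(Mul(Mul(Add(231, 65), Pow(Add(-177, 14), -1)), Pow(Function('R')(-13), -1)), Mul(156, Pow(377, -1))) = Add(Mul(Mul(Add(231, 65), Pow(Add(-177, 14), -1)), Pow(9, -1)), Mul(156, Pow(377, -1))) = Add(Mul(Mul(296, Pow(-163, -1)), Rational(1, 9)), Mul(156, Rational(1, 377))) = Add(Mul(Mul(296, Rational(-1, 163)), Rational(1, 9)), Rational(12, 29)) = Add(Mul(Rational(-296, 163), Rational(1, 9)), Rational(12, 29)) = Add(Rational(-296, 1467), Rational(12, 29)) = Rational(9020, 42543)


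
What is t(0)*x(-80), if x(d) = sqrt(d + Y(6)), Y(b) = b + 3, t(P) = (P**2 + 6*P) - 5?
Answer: -5*I*sqrt(71) ≈ -42.131*I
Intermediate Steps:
t(P) = -5 + P**2 + 6*P
Y(b) = 3 + b
x(d) = sqrt(9 + d) (x(d) = sqrt(d + (3 + 6)) = sqrt(d + 9) = sqrt(9 + d))
t(0)*x(-80) = (-5 + 0**2 + 6*0)*sqrt(9 - 80) = (-5 + 0 + 0)*sqrt(-71) = -5*I*sqrt(71)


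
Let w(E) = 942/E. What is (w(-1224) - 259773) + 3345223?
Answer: 629431643/204 ≈ 3.0854e+6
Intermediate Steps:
(w(-1224) - 259773) + 3345223 = (942/(-1224) - 259773) + 3345223 = (942*(-1/1224) - 259773) + 3345223 = (-157/204 - 259773) + 3345223 = -52993849/204 + 3345223 = 629431643/204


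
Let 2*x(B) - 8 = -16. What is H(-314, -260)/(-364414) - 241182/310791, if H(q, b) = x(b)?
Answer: -14648142364/18876098579 ≈ -0.77602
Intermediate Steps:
x(B) = -4 (x(B) = 4 + (½)*(-16) = 4 - 8 = -4)
H(q, b) = -4
H(-314, -260)/(-364414) - 241182/310791 = -4/(-364414) - 241182/310791 = -4*(-1/364414) - 241182*1/310791 = 2/182207 - 80394/103597 = -14648142364/18876098579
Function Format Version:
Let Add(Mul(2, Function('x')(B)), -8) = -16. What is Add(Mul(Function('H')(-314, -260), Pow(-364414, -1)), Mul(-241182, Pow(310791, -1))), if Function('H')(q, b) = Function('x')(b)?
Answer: Rational(-14648142364, 18876098579) ≈ -0.77602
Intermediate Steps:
Function('x')(B) = -4 (Function('x')(B) = Add(4, Mul(Rational(1, 2), -16)) = Add(4, -8) = -4)
Function('H')(q, b) = -4
Add(Mul(Function('H')(-314, -260), Pow(-364414, -1)), Mul(-241182, Pow(310791, -1))) = Add(Mul(-4, Pow(-364414, -1)), Mul(-241182, Pow(310791, -1))) = Add(Mul(-4, Rational(-1, 364414)), Mul(-241182, Rational(1, 310791))) = Add(Rational(2, 182207), Rational(-80394, 103597)) = Rational(-14648142364, 18876098579)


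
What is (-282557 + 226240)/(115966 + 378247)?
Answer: -56317/494213 ≈ -0.11395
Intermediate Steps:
(-282557 + 226240)/(115966 + 378247) = -56317/494213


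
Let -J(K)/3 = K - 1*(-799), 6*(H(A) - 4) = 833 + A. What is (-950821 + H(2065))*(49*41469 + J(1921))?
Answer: -1923305906214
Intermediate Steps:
H(A) = 857/6 + A/6 (H(A) = 4 + (833 + A)/6 = 4 + (833/6 + A/6) = 857/6 + A/6)
J(K) = -2397 - 3*K (J(K) = -3*(K - 1*(-799)) = -3*(K + 799) = -3*(799 + K) = -2397 - 3*K)
(-950821 + H(2065))*(49*41469 + J(1921)) = (-950821 + (857/6 + (⅙)*2065))*(49*41469 + (-2397 - 3*1921)) = (-950821 + (857/6 + 2065/6))*(2031981 + (-2397 - 5763)) = (-950821 + 487)*(2031981 - 8160) = -950334*2023821 = -1923305906214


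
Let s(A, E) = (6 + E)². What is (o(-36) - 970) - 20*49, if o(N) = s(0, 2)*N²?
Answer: 80994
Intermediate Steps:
o(N) = 64*N² (o(N) = (6 + 2)²*N² = 8²*N² = 64*N²)
(o(-36) - 970) - 20*49 = (64*(-36)² - 970) - 20*49 = (64*1296 - 970) - 980 = (82944 - 970) - 980 = 81974 - 980 = 80994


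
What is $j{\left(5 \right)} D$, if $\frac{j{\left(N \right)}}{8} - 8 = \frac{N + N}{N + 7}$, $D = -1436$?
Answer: $- \frac{304432}{3} \approx -1.0148 \cdot 10^{5}$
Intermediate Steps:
$j{\left(N \right)} = 64 + \frac{16 N}{7 + N}$ ($j{\left(N \right)} = 64 + 8 \frac{N + N}{N + 7} = 64 + 8 \frac{2 N}{7 + N} = 64 + \frac{16 N}{7 + N}$)
$j{\left(5 \right)} D = \frac{16 \left(28 + 5 \cdot 5\right)}{7 + 5} \left(-1436\right) = \frac{16 \left(28 + 25\right)}{12} \left(-1436\right) = 16 \cdot \frac{1}{12} \cdot 53 \left(-1436\right) = \frac{212}{3} \left(-1436\right) = - \frac{304432}{3}$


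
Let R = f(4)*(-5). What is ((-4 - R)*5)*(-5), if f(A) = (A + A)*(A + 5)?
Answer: -8900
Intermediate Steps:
f(A) = 2*A*(5 + A) (f(A) = (2*A)*(5 + A) = 2*A*(5 + A))
R = -360 (R = (2*4*(5 + 4))*(-5) = (2*4*9)*(-5) = 72*(-5) = -360)
((-4 - R)*5)*(-5) = ((-4 - 1*(-360))*5)*(-5) = ((-4 + 360)*5)*(-5) = (356*5)*(-5) = 1780*(-5) = -8900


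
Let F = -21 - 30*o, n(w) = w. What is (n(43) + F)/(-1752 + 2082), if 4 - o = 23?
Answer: 296/165 ≈ 1.7939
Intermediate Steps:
o = -19 (o = 4 - 1*23 = 4 - 23 = -19)
F = 549 (F = -21 - 30*(-19) = -21 + 570 = 549)
(n(43) + F)/(-1752 + 2082) = (43 + 549)/(-1752 + 2082) = 592/330 = 592*(1/330) = 296/165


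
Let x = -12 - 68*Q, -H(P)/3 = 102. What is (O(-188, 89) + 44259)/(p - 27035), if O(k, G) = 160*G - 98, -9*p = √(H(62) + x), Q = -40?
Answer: -127888553835/59202186823 + 525609*√2402/59202186823 ≈ -2.1598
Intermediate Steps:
H(P) = -306 (H(P) = -3*102 = -306)
x = 2708 (x = -12 - 68*(-40) = -12 + 2720 = 2708)
p = -√2402/9 (p = -√(-306 + 2708)/9 = -√2402/9 ≈ -5.4456)
O(k, G) = -98 + 160*G
(O(-188, 89) + 44259)/(p - 27035) = ((-98 + 160*89) + 44259)/(-√2402/9 - 27035) = ((-98 + 14240) + 44259)/(-27035 - √2402/9) = (14142 + 44259)/(-27035 - √2402/9) = 58401/(-27035 - √2402/9)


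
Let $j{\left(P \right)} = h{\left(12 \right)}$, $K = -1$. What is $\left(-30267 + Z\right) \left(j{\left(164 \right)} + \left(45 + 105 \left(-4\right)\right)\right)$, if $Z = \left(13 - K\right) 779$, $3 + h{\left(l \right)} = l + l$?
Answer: $6853794$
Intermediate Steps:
$h{\left(l \right)} = -3 + 2 l$ ($h{\left(l \right)} = -3 + \left(l + l\right) = -3 + 2 l$)
$j{\left(P \right)} = 21$ ($j{\left(P \right)} = -3 + 2 \cdot 12 = -3 + 24 = 21$)
$Z = 10906$ ($Z = \left(13 - -1\right) 779 = \left(13 + 1\right) 779 = 14 \cdot 779 = 10906$)
$\left(-30267 + Z\right) \left(j{\left(164 \right)} + \left(45 + 105 \left(-4\right)\right)\right) = \left(-30267 + 10906\right) \left(21 + \left(45 + 105 \left(-4\right)\right)\right) = - 19361 \left(21 + \left(45 - 420\right)\right) = - 19361 \left(21 - 375\right) = \left(-19361\right) \left(-354\right) = 6853794$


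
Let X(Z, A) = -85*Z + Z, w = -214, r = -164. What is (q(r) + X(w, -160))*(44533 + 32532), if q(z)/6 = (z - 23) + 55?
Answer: 1324284960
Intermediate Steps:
X(Z, A) = -84*Z
q(z) = 192 + 6*z (q(z) = 6*((z - 23) + 55) = 6*((-23 + z) + 55) = 6*(32 + z) = 192 + 6*z)
(q(r) + X(w, -160))*(44533 + 32532) = ((192 + 6*(-164)) - 84*(-214))*(44533 + 32532) = ((192 - 984) + 17976)*77065 = (-792 + 17976)*77065 = 17184*77065 = 1324284960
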